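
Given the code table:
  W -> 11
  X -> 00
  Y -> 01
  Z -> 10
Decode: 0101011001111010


Decoding:
01 -> Y
01 -> Y
01 -> Y
10 -> Z
01 -> Y
11 -> W
10 -> Z
10 -> Z


Result: YYYZYWZZ


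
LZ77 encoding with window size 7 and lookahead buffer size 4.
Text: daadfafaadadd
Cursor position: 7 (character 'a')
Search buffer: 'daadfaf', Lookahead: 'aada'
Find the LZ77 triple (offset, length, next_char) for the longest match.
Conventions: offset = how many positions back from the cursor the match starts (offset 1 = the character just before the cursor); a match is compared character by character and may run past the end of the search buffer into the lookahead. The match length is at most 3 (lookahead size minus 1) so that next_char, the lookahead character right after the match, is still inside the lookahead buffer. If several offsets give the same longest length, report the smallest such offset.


Try each offset into the search buffer:
  offset=1 (pos 6, char 'f'): match length 0
  offset=2 (pos 5, char 'a'): match length 1
  offset=3 (pos 4, char 'f'): match length 0
  offset=4 (pos 3, char 'd'): match length 0
  offset=5 (pos 2, char 'a'): match length 1
  offset=6 (pos 1, char 'a'): match length 3
  offset=7 (pos 0, char 'd'): match length 0
Longest match has length 3 at offset 6.
next_char = character at position 7 + 3 = 10 -> 'a'

Best match: offset=6, length=3 (matching 'aad' starting at position 1)
LZ77 triple: (6, 3, 'a')


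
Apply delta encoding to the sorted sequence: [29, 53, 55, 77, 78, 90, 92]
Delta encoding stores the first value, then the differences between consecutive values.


First value: 29
Deltas:
  53 - 29 = 24
  55 - 53 = 2
  77 - 55 = 22
  78 - 77 = 1
  90 - 78 = 12
  92 - 90 = 2


Delta encoded: [29, 24, 2, 22, 1, 12, 2]


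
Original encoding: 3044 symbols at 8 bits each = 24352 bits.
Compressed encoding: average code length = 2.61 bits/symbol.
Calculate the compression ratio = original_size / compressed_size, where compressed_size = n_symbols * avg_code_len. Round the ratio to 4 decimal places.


original_size = n_symbols * orig_bits = 3044 * 8 = 24352 bits
compressed_size = n_symbols * avg_code_len = 3044 * 2.61 = 7944.84 bits
ratio = original_size / compressed_size = 24352 / 7944.84 = 3.0651

Compression ratio = 3.0651


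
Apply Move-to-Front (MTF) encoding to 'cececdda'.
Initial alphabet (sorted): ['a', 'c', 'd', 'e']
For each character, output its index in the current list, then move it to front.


MTF encoding:
'c': index 1 in ['a', 'c', 'd', 'e'] -> ['c', 'a', 'd', 'e']
'e': index 3 in ['c', 'a', 'd', 'e'] -> ['e', 'c', 'a', 'd']
'c': index 1 in ['e', 'c', 'a', 'd'] -> ['c', 'e', 'a', 'd']
'e': index 1 in ['c', 'e', 'a', 'd'] -> ['e', 'c', 'a', 'd']
'c': index 1 in ['e', 'c', 'a', 'd'] -> ['c', 'e', 'a', 'd']
'd': index 3 in ['c', 'e', 'a', 'd'] -> ['d', 'c', 'e', 'a']
'd': index 0 in ['d', 'c', 'e', 'a'] -> ['d', 'c', 'e', 'a']
'a': index 3 in ['d', 'c', 'e', 'a'] -> ['a', 'd', 'c', 'e']


Output: [1, 3, 1, 1, 1, 3, 0, 3]


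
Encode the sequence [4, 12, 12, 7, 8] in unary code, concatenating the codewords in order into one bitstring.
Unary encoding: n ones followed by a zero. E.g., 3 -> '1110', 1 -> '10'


Encode each number as n ones followed by a terminating 0:
  4 -> 11110 (5 bits)
  12 -> 1111111111110 (13 bits)
  12 -> 1111111111110 (13 bits)
  7 -> 11111110 (8 bits)
  8 -> 111111110 (9 bits)
Total length = 5 + 13 + 13 + 8 + 9 = 48 bits.

Unary([4, 12, 12, 7, 8]) = 111101111111111110111111111111011111110111111110 (48 bits)


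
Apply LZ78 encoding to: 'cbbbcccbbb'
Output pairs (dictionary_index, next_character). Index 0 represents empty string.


LZ78 encoding steps:
Dictionary: {0: ''}
Step 1: w='' (idx 0), next='c' -> output (0, 'c'), add 'c' as idx 1
Step 2: w='' (idx 0), next='b' -> output (0, 'b'), add 'b' as idx 2
Step 3: w='b' (idx 2), next='b' -> output (2, 'b'), add 'bb' as idx 3
Step 4: w='c' (idx 1), next='c' -> output (1, 'c'), add 'cc' as idx 4
Step 5: w='c' (idx 1), next='b' -> output (1, 'b'), add 'cb' as idx 5
Step 6: w='bb' (idx 3), end of input -> output (3, '')


Encoded: [(0, 'c'), (0, 'b'), (2, 'b'), (1, 'c'), (1, 'b'), (3, '')]


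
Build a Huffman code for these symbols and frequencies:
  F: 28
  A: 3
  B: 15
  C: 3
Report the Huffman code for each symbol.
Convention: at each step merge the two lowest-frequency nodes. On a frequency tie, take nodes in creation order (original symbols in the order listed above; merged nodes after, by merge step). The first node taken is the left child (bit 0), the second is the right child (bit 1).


Huffman tree construction:
Step 1: Merge A(3) + C(3) = 6
Step 2: Merge (A+C)(6) + B(15) = 21
Step 3: Merge ((A+C)+B)(21) + F(28) = 49
Read each symbol's code off the tree from the root (left child = 0, right child = 1).

Codes:
  F: 1 (length 1)
  A: 000 (length 3)
  B: 01 (length 2)
  C: 001 (length 3)
Average code length: 76/49 = 1.5510 bits/symbol


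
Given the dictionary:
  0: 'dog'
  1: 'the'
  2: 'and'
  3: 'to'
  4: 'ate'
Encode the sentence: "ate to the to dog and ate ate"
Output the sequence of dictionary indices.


Look up each word in the dictionary:
  'ate' -> 4
  'to' -> 3
  'the' -> 1
  'to' -> 3
  'dog' -> 0
  'and' -> 2
  'ate' -> 4
  'ate' -> 4

Encoded: [4, 3, 1, 3, 0, 2, 4, 4]


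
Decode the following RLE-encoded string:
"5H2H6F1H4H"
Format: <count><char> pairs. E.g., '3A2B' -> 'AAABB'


Expanding each <count><char> pair:
  5H -> 'HHHHH'
  2H -> 'HH'
  6F -> 'FFFFFF'
  1H -> 'H'
  4H -> 'HHHH'

Decoded = HHHHHHHFFFFFFHHHHH


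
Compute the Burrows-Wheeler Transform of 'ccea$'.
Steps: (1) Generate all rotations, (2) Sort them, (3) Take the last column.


Rotations (sorted):
  0: $ccea -> last char: a
  1: a$cce -> last char: e
  2: ccea$ -> last char: $
  3: cea$c -> last char: c
  4: ea$cc -> last char: c


BWT = ae$cc


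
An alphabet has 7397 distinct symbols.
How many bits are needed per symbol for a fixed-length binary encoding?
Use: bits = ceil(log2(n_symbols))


log2(7397) = 12.8527
Bracket: 2^12 = 4096 < 7397 <= 2^13 = 8192
So ceil(log2(7397)) = 13

bits = ceil(log2(7397)) = ceil(12.8527) = 13 bits


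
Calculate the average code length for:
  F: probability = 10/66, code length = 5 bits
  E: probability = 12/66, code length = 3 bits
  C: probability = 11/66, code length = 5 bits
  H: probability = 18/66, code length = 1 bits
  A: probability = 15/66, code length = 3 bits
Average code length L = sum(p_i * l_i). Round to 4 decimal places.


Weighted contributions p_i * l_i:
  F: (10/66) * 5 = 50/66
  E: (12/66) * 3 = 36/66
  C: (11/66) * 5 = 55/66
  H: (18/66) * 1 = 18/66
  A: (15/66) * 3 = 45/66
Sum = (50 + 36 + 55 + 18 + 45)/66 = 204/66

L = 204/66 = 3.0909 bits/symbol


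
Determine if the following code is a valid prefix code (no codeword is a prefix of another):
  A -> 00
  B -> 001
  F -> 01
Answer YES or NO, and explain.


Checking each pair (does one codeword prefix another?):
  A='00' vs B='001': prefix -- VIOLATION

NO -- this is NOT a valid prefix code. A (00) is a prefix of B (001).


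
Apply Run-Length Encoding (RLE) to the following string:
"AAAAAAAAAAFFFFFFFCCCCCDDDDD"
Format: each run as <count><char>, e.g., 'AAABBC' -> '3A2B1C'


Scanning runs left to right:
  i=0: run of 'A' x 10 -> '10A'
  i=10: run of 'F' x 7 -> '7F'
  i=17: run of 'C' x 5 -> '5C'
  i=22: run of 'D' x 5 -> '5D'

RLE = 10A7F5C5D


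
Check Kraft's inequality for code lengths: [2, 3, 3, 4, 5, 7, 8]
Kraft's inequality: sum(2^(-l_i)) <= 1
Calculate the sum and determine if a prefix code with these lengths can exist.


Sum = 2^(-2) + 2^(-3) + 2^(-3) + 2^(-4) + 2^(-5) + 2^(-7) + 2^(-8)
    = 0.25 + 0.125 + 0.125 + 0.0625 + 0.03125 + 0.0078125 + 0.00390625
    = 155/256 = 0.60546875
Since 0.60546875 <= 1, Kraft's inequality IS satisfied.
A prefix code with these lengths CAN exist.

Kraft sum = 0.60546875. Satisfied.


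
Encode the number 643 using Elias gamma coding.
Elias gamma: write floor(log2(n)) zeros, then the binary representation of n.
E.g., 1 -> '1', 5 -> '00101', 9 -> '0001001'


num_bits = floor(log2(643)) + 1 = 10
leading_zeros = num_bits - 1 = 9
binary(643) = 1010000011

Elias gamma(643) = '000000000' + '1010000011' = 0000000001010000011 (19 bits)


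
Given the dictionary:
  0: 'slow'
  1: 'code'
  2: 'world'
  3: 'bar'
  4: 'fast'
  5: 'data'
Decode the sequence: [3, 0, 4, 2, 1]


Look up each index in the dictionary:
  3 -> 'bar'
  0 -> 'slow'
  4 -> 'fast'
  2 -> 'world'
  1 -> 'code'

Decoded: "bar slow fast world code"


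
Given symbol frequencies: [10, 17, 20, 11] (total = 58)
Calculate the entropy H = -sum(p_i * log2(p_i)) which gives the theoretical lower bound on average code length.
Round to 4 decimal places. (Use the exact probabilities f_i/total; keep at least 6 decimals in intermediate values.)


Per-symbol terms -p_i * log2(p_i) with p_i = f_i/58:
  p = 10/58 = 0.172414: log2(p) = -2.536053, -p*log2(p) = 0.437251
  p = 17/58 = 0.293103: log2(p) = -1.770518, -p*log2(p) = 0.518945
  p = 20/58 = 0.344828: log2(p) = -1.536053, -p*log2(p) = 0.529673
  p = 11/58 = 0.189655: log2(p) = -2.398549, -p*log2(p) = 0.454897
H = 0.437251 + 0.518945 + 0.529673 + 0.454897 = 1.940766

H = 1.9408 bits/symbol


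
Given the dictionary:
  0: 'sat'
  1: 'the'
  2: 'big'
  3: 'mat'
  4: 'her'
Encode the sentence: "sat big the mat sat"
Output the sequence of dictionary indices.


Look up each word in the dictionary:
  'sat' -> 0
  'big' -> 2
  'the' -> 1
  'mat' -> 3
  'sat' -> 0

Encoded: [0, 2, 1, 3, 0]


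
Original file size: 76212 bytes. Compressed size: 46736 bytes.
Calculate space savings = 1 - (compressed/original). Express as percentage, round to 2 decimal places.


ratio = compressed/original = 46736/76212 = 0.613237
savings = 1 - ratio = 1 - 0.613237 = 0.386763
as a percentage: 0.386763 * 100 = 38.68%

Space savings = 1 - 46736/76212 = 38.68%


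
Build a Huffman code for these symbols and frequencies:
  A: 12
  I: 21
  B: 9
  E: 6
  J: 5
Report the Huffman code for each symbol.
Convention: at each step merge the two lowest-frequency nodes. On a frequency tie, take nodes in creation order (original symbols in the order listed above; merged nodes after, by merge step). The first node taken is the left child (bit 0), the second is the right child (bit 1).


Huffman tree construction:
Step 1: Merge J(5) + E(6) = 11
Step 2: Merge B(9) + (J+E)(11) = 20
Step 3: Merge A(12) + (B+(J+E))(20) = 32
Step 4: Merge I(21) + (A+(B+(J+E)))(32) = 53
Read each symbol's code off the tree from the root (left child = 0, right child = 1).

Codes:
  A: 10 (length 2)
  I: 0 (length 1)
  B: 110 (length 3)
  E: 1111 (length 4)
  J: 1110 (length 4)
Average code length: 116/53 = 2.1887 bits/symbol


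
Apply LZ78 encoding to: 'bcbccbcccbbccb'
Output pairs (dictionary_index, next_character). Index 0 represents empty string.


LZ78 encoding steps:
Dictionary: {0: ''}
Step 1: w='' (idx 0), next='b' -> output (0, 'b'), add 'b' as idx 1
Step 2: w='' (idx 0), next='c' -> output (0, 'c'), add 'c' as idx 2
Step 3: w='b' (idx 1), next='c' -> output (1, 'c'), add 'bc' as idx 3
Step 4: w='c' (idx 2), next='b' -> output (2, 'b'), add 'cb' as idx 4
Step 5: w='c' (idx 2), next='c' -> output (2, 'c'), add 'cc' as idx 5
Step 6: w='cb' (idx 4), next='b' -> output (4, 'b'), add 'cbb' as idx 6
Step 7: w='cc' (idx 5), next='b' -> output (5, 'b'), add 'ccb' as idx 7


Encoded: [(0, 'b'), (0, 'c'), (1, 'c'), (2, 'b'), (2, 'c'), (4, 'b'), (5, 'b')]


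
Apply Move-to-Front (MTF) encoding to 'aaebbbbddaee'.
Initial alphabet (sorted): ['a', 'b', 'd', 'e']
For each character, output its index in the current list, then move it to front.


MTF encoding:
'a': index 0 in ['a', 'b', 'd', 'e'] -> ['a', 'b', 'd', 'e']
'a': index 0 in ['a', 'b', 'd', 'e'] -> ['a', 'b', 'd', 'e']
'e': index 3 in ['a', 'b', 'd', 'e'] -> ['e', 'a', 'b', 'd']
'b': index 2 in ['e', 'a', 'b', 'd'] -> ['b', 'e', 'a', 'd']
'b': index 0 in ['b', 'e', 'a', 'd'] -> ['b', 'e', 'a', 'd']
'b': index 0 in ['b', 'e', 'a', 'd'] -> ['b', 'e', 'a', 'd']
'b': index 0 in ['b', 'e', 'a', 'd'] -> ['b', 'e', 'a', 'd']
'd': index 3 in ['b', 'e', 'a', 'd'] -> ['d', 'b', 'e', 'a']
'd': index 0 in ['d', 'b', 'e', 'a'] -> ['d', 'b', 'e', 'a']
'a': index 3 in ['d', 'b', 'e', 'a'] -> ['a', 'd', 'b', 'e']
'e': index 3 in ['a', 'd', 'b', 'e'] -> ['e', 'a', 'd', 'b']
'e': index 0 in ['e', 'a', 'd', 'b'] -> ['e', 'a', 'd', 'b']


Output: [0, 0, 3, 2, 0, 0, 0, 3, 0, 3, 3, 0]


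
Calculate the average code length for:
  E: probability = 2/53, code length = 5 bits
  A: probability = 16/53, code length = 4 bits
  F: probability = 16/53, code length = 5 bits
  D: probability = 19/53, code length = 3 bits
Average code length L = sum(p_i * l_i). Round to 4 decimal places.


Weighted contributions p_i * l_i:
  E: (2/53) * 5 = 10/53
  A: (16/53) * 4 = 64/53
  F: (16/53) * 5 = 80/53
  D: (19/53) * 3 = 57/53
Sum = (10 + 64 + 80 + 57)/53 = 211/53

L = 211/53 = 3.9811 bits/symbol


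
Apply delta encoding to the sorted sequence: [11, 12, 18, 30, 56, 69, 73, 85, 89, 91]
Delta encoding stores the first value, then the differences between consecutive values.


First value: 11
Deltas:
  12 - 11 = 1
  18 - 12 = 6
  30 - 18 = 12
  56 - 30 = 26
  69 - 56 = 13
  73 - 69 = 4
  85 - 73 = 12
  89 - 85 = 4
  91 - 89 = 2


Delta encoded: [11, 1, 6, 12, 26, 13, 4, 12, 4, 2]


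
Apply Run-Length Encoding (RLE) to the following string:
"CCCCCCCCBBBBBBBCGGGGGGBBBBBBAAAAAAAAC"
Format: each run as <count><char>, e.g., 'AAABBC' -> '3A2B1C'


Scanning runs left to right:
  i=0: run of 'C' x 8 -> '8C'
  i=8: run of 'B' x 7 -> '7B'
  i=15: run of 'C' x 1 -> '1C'
  i=16: run of 'G' x 6 -> '6G'
  i=22: run of 'B' x 6 -> '6B'
  i=28: run of 'A' x 8 -> '8A'
  i=36: run of 'C' x 1 -> '1C'

RLE = 8C7B1C6G6B8A1C


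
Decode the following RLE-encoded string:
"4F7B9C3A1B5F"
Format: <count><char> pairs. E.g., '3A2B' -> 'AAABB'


Expanding each <count><char> pair:
  4F -> 'FFFF'
  7B -> 'BBBBBBB'
  9C -> 'CCCCCCCCC'
  3A -> 'AAA'
  1B -> 'B'
  5F -> 'FFFFF'

Decoded = FFFFBBBBBBBCCCCCCCCCAAABFFFFF


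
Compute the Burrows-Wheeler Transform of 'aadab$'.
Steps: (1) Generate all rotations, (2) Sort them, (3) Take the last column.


Rotations (sorted):
  0: $aadab -> last char: b
  1: aadab$ -> last char: $
  2: ab$aad -> last char: d
  3: adab$a -> last char: a
  4: b$aada -> last char: a
  5: dab$aa -> last char: a


BWT = b$daaa


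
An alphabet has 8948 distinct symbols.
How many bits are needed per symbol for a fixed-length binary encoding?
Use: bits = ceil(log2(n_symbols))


log2(8948) = 13.1273
Bracket: 2^13 = 8192 < 8948 <= 2^14 = 16384
So ceil(log2(8948)) = 14

bits = ceil(log2(8948)) = ceil(13.1273) = 14 bits


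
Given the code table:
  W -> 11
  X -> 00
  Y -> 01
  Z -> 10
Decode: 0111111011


Decoding:
01 -> Y
11 -> W
11 -> W
10 -> Z
11 -> W


Result: YWWZW


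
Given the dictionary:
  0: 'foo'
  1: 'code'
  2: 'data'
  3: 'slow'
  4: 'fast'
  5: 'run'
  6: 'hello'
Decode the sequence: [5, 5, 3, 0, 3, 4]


Look up each index in the dictionary:
  5 -> 'run'
  5 -> 'run'
  3 -> 'slow'
  0 -> 'foo'
  3 -> 'slow'
  4 -> 'fast'

Decoded: "run run slow foo slow fast"


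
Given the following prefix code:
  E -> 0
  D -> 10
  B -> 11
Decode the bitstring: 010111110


Decoding step by step:
Bits 0 -> E
Bits 10 -> D
Bits 11 -> B
Bits 11 -> B
Bits 10 -> D


Decoded message: EDBBD


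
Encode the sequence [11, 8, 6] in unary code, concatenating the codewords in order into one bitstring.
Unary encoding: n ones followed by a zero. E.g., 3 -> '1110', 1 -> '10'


Encode each number as n ones followed by a terminating 0:
  11 -> 111111111110 (12 bits)
  8 -> 111111110 (9 bits)
  6 -> 1111110 (7 bits)
Total length = 12 + 9 + 7 = 28 bits.

Unary([11, 8, 6]) = 1111111111101111111101111110 (28 bits)


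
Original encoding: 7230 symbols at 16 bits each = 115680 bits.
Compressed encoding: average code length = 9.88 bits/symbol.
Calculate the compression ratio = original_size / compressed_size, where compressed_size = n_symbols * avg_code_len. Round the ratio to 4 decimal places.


original_size = n_symbols * orig_bits = 7230 * 16 = 115680 bits
compressed_size = n_symbols * avg_code_len = 7230 * 9.88 = 71432.4 bits
ratio = original_size / compressed_size = 115680 / 71432.4 = 1.6194

Compression ratio = 1.6194


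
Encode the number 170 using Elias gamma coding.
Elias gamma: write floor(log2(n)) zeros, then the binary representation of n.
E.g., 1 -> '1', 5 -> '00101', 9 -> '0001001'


num_bits = floor(log2(170)) + 1 = 8
leading_zeros = num_bits - 1 = 7
binary(170) = 10101010

Elias gamma(170) = '0000000' + '10101010' = 000000010101010 (15 bits)


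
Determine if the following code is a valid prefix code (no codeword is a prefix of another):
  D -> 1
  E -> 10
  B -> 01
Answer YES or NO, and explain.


Checking each pair (does one codeword prefix another?):
  D='1' vs E='10': prefix -- VIOLATION

NO -- this is NOT a valid prefix code. D (1) is a prefix of E (10).


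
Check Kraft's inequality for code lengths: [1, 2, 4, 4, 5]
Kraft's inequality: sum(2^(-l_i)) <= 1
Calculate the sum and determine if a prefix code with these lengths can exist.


Sum = 2^(-1) + 2^(-2) + 2^(-4) + 2^(-4) + 2^(-5)
    = 0.5 + 0.25 + 0.0625 + 0.0625 + 0.03125
    = 29/32 = 0.90625
Since 0.90625 <= 1, Kraft's inequality IS satisfied.
A prefix code with these lengths CAN exist.

Kraft sum = 0.90625. Satisfied.


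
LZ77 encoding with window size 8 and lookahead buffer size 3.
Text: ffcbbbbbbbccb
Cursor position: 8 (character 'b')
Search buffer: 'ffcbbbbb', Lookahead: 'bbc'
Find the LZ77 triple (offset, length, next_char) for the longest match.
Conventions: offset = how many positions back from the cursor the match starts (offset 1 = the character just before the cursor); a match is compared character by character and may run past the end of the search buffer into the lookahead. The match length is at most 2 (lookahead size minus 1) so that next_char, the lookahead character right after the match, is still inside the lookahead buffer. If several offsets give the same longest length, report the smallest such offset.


Try each offset into the search buffer:
  offset=1 (pos 7, char 'b'): match length 2
  offset=2 (pos 6, char 'b'): match length 2
  offset=3 (pos 5, char 'b'): match length 2
  offset=4 (pos 4, char 'b'): match length 2
  offset=5 (pos 3, char 'b'): match length 2
  offset=6 (pos 2, char 'c'): match length 0
  offset=7 (pos 1, char 'f'): match length 0
  offset=8 (pos 0, char 'f'): match length 0
Longest match has length 2, found at offsets 1, 2, 3, 4, 5; take the smallest, offset 1.
next_char = character at position 8 + 2 = 10 -> 'c'

Best match: offset=1, length=2 (matching 'bb' starting at position 7)
LZ77 triple: (1, 2, 'c')


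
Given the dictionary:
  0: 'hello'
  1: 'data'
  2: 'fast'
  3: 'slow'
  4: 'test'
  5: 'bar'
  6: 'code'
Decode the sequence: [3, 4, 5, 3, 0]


Look up each index in the dictionary:
  3 -> 'slow'
  4 -> 'test'
  5 -> 'bar'
  3 -> 'slow'
  0 -> 'hello'

Decoded: "slow test bar slow hello"


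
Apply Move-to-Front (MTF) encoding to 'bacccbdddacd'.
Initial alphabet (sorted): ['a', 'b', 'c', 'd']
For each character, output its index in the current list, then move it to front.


MTF encoding:
'b': index 1 in ['a', 'b', 'c', 'd'] -> ['b', 'a', 'c', 'd']
'a': index 1 in ['b', 'a', 'c', 'd'] -> ['a', 'b', 'c', 'd']
'c': index 2 in ['a', 'b', 'c', 'd'] -> ['c', 'a', 'b', 'd']
'c': index 0 in ['c', 'a', 'b', 'd'] -> ['c', 'a', 'b', 'd']
'c': index 0 in ['c', 'a', 'b', 'd'] -> ['c', 'a', 'b', 'd']
'b': index 2 in ['c', 'a', 'b', 'd'] -> ['b', 'c', 'a', 'd']
'd': index 3 in ['b', 'c', 'a', 'd'] -> ['d', 'b', 'c', 'a']
'd': index 0 in ['d', 'b', 'c', 'a'] -> ['d', 'b', 'c', 'a']
'd': index 0 in ['d', 'b', 'c', 'a'] -> ['d', 'b', 'c', 'a']
'a': index 3 in ['d', 'b', 'c', 'a'] -> ['a', 'd', 'b', 'c']
'c': index 3 in ['a', 'd', 'b', 'c'] -> ['c', 'a', 'd', 'b']
'd': index 2 in ['c', 'a', 'd', 'b'] -> ['d', 'c', 'a', 'b']


Output: [1, 1, 2, 0, 0, 2, 3, 0, 0, 3, 3, 2]


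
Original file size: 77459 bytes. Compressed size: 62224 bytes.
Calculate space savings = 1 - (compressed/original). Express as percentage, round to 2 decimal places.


ratio = compressed/original = 62224/77459 = 0.803315
savings = 1 - ratio = 1 - 0.803315 = 0.196685
as a percentage: 0.196685 * 100 = 19.67%

Space savings = 1 - 62224/77459 = 19.67%


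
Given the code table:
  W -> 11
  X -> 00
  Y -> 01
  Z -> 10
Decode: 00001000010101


Decoding:
00 -> X
00 -> X
10 -> Z
00 -> X
01 -> Y
01 -> Y
01 -> Y


Result: XXZXYYY


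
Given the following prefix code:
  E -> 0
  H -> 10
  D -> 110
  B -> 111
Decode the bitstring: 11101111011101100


Decoding step by step:
Bits 111 -> B
Bits 0 -> E
Bits 111 -> B
Bits 10 -> H
Bits 111 -> B
Bits 0 -> E
Bits 110 -> D
Bits 0 -> E


Decoded message: BEBHBEDE


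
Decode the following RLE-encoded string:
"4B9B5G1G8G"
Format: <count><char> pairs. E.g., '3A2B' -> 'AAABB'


Expanding each <count><char> pair:
  4B -> 'BBBB'
  9B -> 'BBBBBBBBB'
  5G -> 'GGGGG'
  1G -> 'G'
  8G -> 'GGGGGGGG'

Decoded = BBBBBBBBBBBBBGGGGGGGGGGGGGG


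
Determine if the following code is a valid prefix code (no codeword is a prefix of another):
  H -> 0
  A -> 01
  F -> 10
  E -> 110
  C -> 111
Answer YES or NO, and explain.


Checking each pair (does one codeword prefix another?):
  H='0' vs A='01': prefix -- VIOLATION

NO -- this is NOT a valid prefix code. H (0) is a prefix of A (01).


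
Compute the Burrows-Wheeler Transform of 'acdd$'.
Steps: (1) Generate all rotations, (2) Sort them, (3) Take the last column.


Rotations (sorted):
  0: $acdd -> last char: d
  1: acdd$ -> last char: $
  2: cdd$a -> last char: a
  3: d$acd -> last char: d
  4: dd$ac -> last char: c


BWT = d$adc


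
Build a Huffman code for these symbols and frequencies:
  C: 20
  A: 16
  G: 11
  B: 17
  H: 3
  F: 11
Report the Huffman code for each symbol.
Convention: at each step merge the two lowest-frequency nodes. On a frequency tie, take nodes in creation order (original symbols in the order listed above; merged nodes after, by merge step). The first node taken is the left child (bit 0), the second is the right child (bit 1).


Huffman tree construction:
Step 1: Merge H(3) + G(11) = 14
Step 2: Merge F(11) + (H+G)(14) = 25
Step 3: Merge A(16) + B(17) = 33
Step 4: Merge C(20) + (F+(H+G))(25) = 45
Step 5: Merge (A+B)(33) + (C+(F+(H+G)))(45) = 78
Read each symbol's code off the tree from the root (left child = 0, right child = 1).

Codes:
  C: 10 (length 2)
  A: 00 (length 2)
  G: 1111 (length 4)
  B: 01 (length 2)
  H: 1110 (length 4)
  F: 110 (length 3)
Average code length: 195/78 = 2.5000 bits/symbol


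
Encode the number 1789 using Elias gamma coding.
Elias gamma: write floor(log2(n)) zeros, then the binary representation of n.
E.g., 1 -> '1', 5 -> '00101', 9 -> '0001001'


num_bits = floor(log2(1789)) + 1 = 11
leading_zeros = num_bits - 1 = 10
binary(1789) = 11011111101

Elias gamma(1789) = '0000000000' + '11011111101' = 000000000011011111101 (21 bits)


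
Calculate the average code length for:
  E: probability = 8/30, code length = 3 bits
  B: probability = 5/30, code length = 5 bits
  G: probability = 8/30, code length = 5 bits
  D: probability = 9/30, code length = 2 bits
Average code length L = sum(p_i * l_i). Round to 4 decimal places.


Weighted contributions p_i * l_i:
  E: (8/30) * 3 = 24/30
  B: (5/30) * 5 = 25/30
  G: (8/30) * 5 = 40/30
  D: (9/30) * 2 = 18/30
Sum = (24 + 25 + 40 + 18)/30 = 107/30

L = 107/30 = 3.5667 bits/symbol


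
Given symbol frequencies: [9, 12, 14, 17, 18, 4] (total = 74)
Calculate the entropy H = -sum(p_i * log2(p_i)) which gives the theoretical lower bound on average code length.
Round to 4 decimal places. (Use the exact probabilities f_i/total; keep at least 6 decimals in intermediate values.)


Per-symbol terms -p_i * log2(p_i) with p_i = f_i/74:
  p = 9/74 = 0.121622: log2(p) = -3.039528, -p*log2(p) = 0.369672
  p = 12/74 = 0.162162: log2(p) = -2.624491, -p*log2(p) = 0.425593
  p = 14/74 = 0.189189: log2(p) = -2.402098, -p*log2(p) = 0.454451
  p = 17/74 = 0.229730: log2(p) = -2.121991, -p*log2(p) = 0.487484
  p = 18/74 = 0.243243: log2(p) = -2.039528, -p*log2(p) = 0.496101
  p = 4/74 = 0.054054: log2(p) = -4.209453, -p*log2(p) = 0.227538
H = 0.369672 + 0.425593 + 0.454451 + 0.487484 + 0.496101 + 0.227538 = 2.460839

H = 2.4608 bits/symbol


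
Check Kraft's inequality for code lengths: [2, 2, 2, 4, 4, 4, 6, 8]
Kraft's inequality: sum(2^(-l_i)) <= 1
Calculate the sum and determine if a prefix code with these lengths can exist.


Sum = 2^(-2) + 2^(-2) + 2^(-2) + 2^(-4) + 2^(-4) + 2^(-4) + 2^(-6) + 2^(-8)
    = 0.25 + 0.25 + 0.25 + 0.0625 + 0.0625 + 0.0625 + 0.015625 + 0.00390625
    = 245/256 = 0.95703125
Since 0.95703125 <= 1, Kraft's inequality IS satisfied.
A prefix code with these lengths CAN exist.

Kraft sum = 0.95703125. Satisfied.


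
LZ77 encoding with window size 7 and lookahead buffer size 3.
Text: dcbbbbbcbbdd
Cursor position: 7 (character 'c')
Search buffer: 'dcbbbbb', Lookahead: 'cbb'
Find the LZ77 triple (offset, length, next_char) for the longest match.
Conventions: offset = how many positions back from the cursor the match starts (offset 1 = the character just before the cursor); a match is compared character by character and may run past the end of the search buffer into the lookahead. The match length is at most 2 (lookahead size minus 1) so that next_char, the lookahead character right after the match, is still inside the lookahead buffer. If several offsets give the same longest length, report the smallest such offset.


Try each offset into the search buffer:
  offset=1 (pos 6, char 'b'): match length 0
  offset=2 (pos 5, char 'b'): match length 0
  offset=3 (pos 4, char 'b'): match length 0
  offset=4 (pos 3, char 'b'): match length 0
  offset=5 (pos 2, char 'b'): match length 0
  offset=6 (pos 1, char 'c'): match length 2
  offset=7 (pos 0, char 'd'): match length 0
Longest match has length 2 at offset 6.
next_char = character at position 7 + 2 = 9 -> 'b'

Best match: offset=6, length=2 (matching 'cb' starting at position 1)
LZ77 triple: (6, 2, 'b')


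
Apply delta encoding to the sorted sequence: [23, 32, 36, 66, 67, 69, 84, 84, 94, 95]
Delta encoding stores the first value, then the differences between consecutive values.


First value: 23
Deltas:
  32 - 23 = 9
  36 - 32 = 4
  66 - 36 = 30
  67 - 66 = 1
  69 - 67 = 2
  84 - 69 = 15
  84 - 84 = 0
  94 - 84 = 10
  95 - 94 = 1


Delta encoded: [23, 9, 4, 30, 1, 2, 15, 0, 10, 1]


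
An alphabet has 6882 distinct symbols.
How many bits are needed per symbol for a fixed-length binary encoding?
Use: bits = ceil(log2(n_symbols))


log2(6882) = 12.7486
Bracket: 2^12 = 4096 < 6882 <= 2^13 = 8192
So ceil(log2(6882)) = 13

bits = ceil(log2(6882)) = ceil(12.7486) = 13 bits


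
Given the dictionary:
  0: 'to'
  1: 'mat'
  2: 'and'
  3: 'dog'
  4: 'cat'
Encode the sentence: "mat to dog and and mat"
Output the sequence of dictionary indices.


Look up each word in the dictionary:
  'mat' -> 1
  'to' -> 0
  'dog' -> 3
  'and' -> 2
  'and' -> 2
  'mat' -> 1

Encoded: [1, 0, 3, 2, 2, 1]


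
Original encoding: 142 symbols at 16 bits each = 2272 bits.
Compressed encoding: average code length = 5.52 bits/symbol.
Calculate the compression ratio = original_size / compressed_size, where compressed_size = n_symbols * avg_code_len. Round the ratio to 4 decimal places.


original_size = n_symbols * orig_bits = 142 * 16 = 2272 bits
compressed_size = n_symbols * avg_code_len = 142 * 5.52 = 783.84 bits
ratio = original_size / compressed_size = 2272 / 783.84 = 2.8986

Compression ratio = 2.8986


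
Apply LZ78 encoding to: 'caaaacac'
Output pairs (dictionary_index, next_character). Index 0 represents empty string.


LZ78 encoding steps:
Dictionary: {0: ''}
Step 1: w='' (idx 0), next='c' -> output (0, 'c'), add 'c' as idx 1
Step 2: w='' (idx 0), next='a' -> output (0, 'a'), add 'a' as idx 2
Step 3: w='a' (idx 2), next='a' -> output (2, 'a'), add 'aa' as idx 3
Step 4: w='a' (idx 2), next='c' -> output (2, 'c'), add 'ac' as idx 4
Step 5: w='ac' (idx 4), end of input -> output (4, '')


Encoded: [(0, 'c'), (0, 'a'), (2, 'a'), (2, 'c'), (4, '')]


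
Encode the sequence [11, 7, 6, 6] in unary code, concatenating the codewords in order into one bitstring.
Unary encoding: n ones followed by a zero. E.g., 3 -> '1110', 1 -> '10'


Encode each number as n ones followed by a terminating 0:
  11 -> 111111111110 (12 bits)
  7 -> 11111110 (8 bits)
  6 -> 1111110 (7 bits)
  6 -> 1111110 (7 bits)
Total length = 12 + 8 + 7 + 7 = 34 bits.

Unary([11, 7, 6, 6]) = 1111111111101111111011111101111110 (34 bits)


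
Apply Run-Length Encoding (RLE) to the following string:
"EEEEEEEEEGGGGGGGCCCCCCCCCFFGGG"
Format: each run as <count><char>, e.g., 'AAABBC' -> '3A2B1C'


Scanning runs left to right:
  i=0: run of 'E' x 9 -> '9E'
  i=9: run of 'G' x 7 -> '7G'
  i=16: run of 'C' x 9 -> '9C'
  i=25: run of 'F' x 2 -> '2F'
  i=27: run of 'G' x 3 -> '3G'

RLE = 9E7G9C2F3G


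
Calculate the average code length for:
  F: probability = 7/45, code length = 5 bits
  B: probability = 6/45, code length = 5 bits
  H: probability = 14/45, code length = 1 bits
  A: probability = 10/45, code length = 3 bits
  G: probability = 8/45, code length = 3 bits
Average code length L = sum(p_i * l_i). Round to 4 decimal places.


Weighted contributions p_i * l_i:
  F: (7/45) * 5 = 35/45
  B: (6/45) * 5 = 30/45
  H: (14/45) * 1 = 14/45
  A: (10/45) * 3 = 30/45
  G: (8/45) * 3 = 24/45
Sum = (35 + 30 + 14 + 30 + 24)/45 = 133/45

L = 133/45 = 2.9556 bits/symbol


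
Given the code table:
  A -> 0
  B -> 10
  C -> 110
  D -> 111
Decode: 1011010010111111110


Decoding:
10 -> B
110 -> C
10 -> B
0 -> A
10 -> B
111 -> D
111 -> D
110 -> C


Result: BCBABDDC


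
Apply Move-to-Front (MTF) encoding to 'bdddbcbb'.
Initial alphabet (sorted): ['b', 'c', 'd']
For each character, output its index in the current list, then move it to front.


MTF encoding:
'b': index 0 in ['b', 'c', 'd'] -> ['b', 'c', 'd']
'd': index 2 in ['b', 'c', 'd'] -> ['d', 'b', 'c']
'd': index 0 in ['d', 'b', 'c'] -> ['d', 'b', 'c']
'd': index 0 in ['d', 'b', 'c'] -> ['d', 'b', 'c']
'b': index 1 in ['d', 'b', 'c'] -> ['b', 'd', 'c']
'c': index 2 in ['b', 'd', 'c'] -> ['c', 'b', 'd']
'b': index 1 in ['c', 'b', 'd'] -> ['b', 'c', 'd']
'b': index 0 in ['b', 'c', 'd'] -> ['b', 'c', 'd']


Output: [0, 2, 0, 0, 1, 2, 1, 0]


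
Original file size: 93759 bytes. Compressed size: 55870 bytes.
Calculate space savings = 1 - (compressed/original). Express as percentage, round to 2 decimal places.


ratio = compressed/original = 55870/93759 = 0.595889
savings = 1 - ratio = 1 - 0.595889 = 0.404111
as a percentage: 0.404111 * 100 = 40.41%

Space savings = 1 - 55870/93759 = 40.41%


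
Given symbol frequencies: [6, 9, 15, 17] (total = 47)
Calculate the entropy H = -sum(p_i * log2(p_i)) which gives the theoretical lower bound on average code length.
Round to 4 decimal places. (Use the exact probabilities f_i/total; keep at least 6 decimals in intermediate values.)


Per-symbol terms -p_i * log2(p_i) with p_i = f_i/47:
  p = 6/47 = 0.127660: log2(p) = -2.969626, -p*log2(p) = 0.379101
  p = 9/47 = 0.191489: log2(p) = -2.384664, -p*log2(p) = 0.456638
  p = 15/47 = 0.319149: log2(p) = -1.647698, -p*log2(p) = 0.525861
  p = 17/47 = 0.361702: log2(p) = -1.467126, -p*log2(p) = 0.530663
H = 0.379101 + 0.456638 + 0.525861 + 0.530663 = 1.892263

H = 1.8923 bits/symbol


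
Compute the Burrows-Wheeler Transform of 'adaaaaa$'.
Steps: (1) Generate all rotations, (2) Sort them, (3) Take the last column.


Rotations (sorted):
  0: $adaaaaa -> last char: a
  1: a$adaaaa -> last char: a
  2: aa$adaaa -> last char: a
  3: aaa$adaa -> last char: a
  4: aaaa$ada -> last char: a
  5: aaaaa$ad -> last char: d
  6: adaaaaa$ -> last char: $
  7: daaaaa$a -> last char: a


BWT = aaaaad$a


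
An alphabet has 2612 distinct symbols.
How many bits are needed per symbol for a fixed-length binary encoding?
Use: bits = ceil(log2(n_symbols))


log2(2612) = 11.3509
Bracket: 2^11 = 2048 < 2612 <= 2^12 = 4096
So ceil(log2(2612)) = 12

bits = ceil(log2(2612)) = ceil(11.3509) = 12 bits


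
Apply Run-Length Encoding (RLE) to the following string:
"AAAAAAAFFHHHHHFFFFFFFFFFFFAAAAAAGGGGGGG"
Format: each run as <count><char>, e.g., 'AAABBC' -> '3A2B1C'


Scanning runs left to right:
  i=0: run of 'A' x 7 -> '7A'
  i=7: run of 'F' x 2 -> '2F'
  i=9: run of 'H' x 5 -> '5H'
  i=14: run of 'F' x 12 -> '12F'
  i=26: run of 'A' x 6 -> '6A'
  i=32: run of 'G' x 7 -> '7G'

RLE = 7A2F5H12F6A7G


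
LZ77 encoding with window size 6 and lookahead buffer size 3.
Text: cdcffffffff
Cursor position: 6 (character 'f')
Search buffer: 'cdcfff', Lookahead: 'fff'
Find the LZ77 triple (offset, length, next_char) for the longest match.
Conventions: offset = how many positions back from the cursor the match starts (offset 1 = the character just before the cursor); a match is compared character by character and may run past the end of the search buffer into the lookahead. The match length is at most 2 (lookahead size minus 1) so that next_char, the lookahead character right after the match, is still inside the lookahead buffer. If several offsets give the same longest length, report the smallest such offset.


Try each offset into the search buffer:
  offset=1 (pos 5, char 'f'): match length 2
  offset=2 (pos 4, char 'f'): match length 2
  offset=3 (pos 3, char 'f'): match length 2
  offset=4 (pos 2, char 'c'): match length 0
  offset=5 (pos 1, char 'd'): match length 0
  offset=6 (pos 0, char 'c'): match length 0
Longest match has length 2, found at offsets 1, 2, 3; take the smallest, offset 1.
next_char = character at position 6 + 2 = 8 -> 'f'

Best match: offset=1, length=2 (matching 'ff' starting at position 5)
LZ77 triple: (1, 2, 'f')


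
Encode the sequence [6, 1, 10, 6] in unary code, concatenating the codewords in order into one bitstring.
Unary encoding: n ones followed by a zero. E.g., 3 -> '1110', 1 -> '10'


Encode each number as n ones followed by a terminating 0:
  6 -> 1111110 (7 bits)
  1 -> 10 (2 bits)
  10 -> 11111111110 (11 bits)
  6 -> 1111110 (7 bits)
Total length = 7 + 2 + 11 + 7 = 27 bits.

Unary([6, 1, 10, 6]) = 111111010111111111101111110 (27 bits)


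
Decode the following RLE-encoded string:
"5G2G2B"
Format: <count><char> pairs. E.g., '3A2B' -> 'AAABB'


Expanding each <count><char> pair:
  5G -> 'GGGGG'
  2G -> 'GG'
  2B -> 'BB'

Decoded = GGGGGGGBB


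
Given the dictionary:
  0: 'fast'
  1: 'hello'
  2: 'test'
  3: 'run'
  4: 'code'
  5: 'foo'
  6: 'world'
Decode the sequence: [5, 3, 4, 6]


Look up each index in the dictionary:
  5 -> 'foo'
  3 -> 'run'
  4 -> 'code'
  6 -> 'world'

Decoded: "foo run code world"


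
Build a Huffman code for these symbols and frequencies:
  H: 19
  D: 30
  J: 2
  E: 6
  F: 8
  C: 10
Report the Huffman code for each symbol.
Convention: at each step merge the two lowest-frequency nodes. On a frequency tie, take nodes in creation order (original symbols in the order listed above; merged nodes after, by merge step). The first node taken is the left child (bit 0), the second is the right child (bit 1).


Huffman tree construction:
Step 1: Merge J(2) + E(6) = 8
Step 2: Merge F(8) + (J+E)(8) = 16
Step 3: Merge C(10) + (F+(J+E))(16) = 26
Step 4: Merge H(19) + (C+(F+(J+E)))(26) = 45
Step 5: Merge D(30) + (H+(C+(F+(J+E))))(45) = 75
Read each symbol's code off the tree from the root (left child = 0, right child = 1).

Codes:
  H: 10 (length 2)
  D: 0 (length 1)
  J: 11110 (length 5)
  E: 11111 (length 5)
  F: 1110 (length 4)
  C: 110 (length 3)
Average code length: 170/75 = 2.2667 bits/symbol


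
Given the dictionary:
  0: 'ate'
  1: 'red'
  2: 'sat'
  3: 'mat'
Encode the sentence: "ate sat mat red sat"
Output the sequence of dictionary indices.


Look up each word in the dictionary:
  'ate' -> 0
  'sat' -> 2
  'mat' -> 3
  'red' -> 1
  'sat' -> 2

Encoded: [0, 2, 3, 1, 2]


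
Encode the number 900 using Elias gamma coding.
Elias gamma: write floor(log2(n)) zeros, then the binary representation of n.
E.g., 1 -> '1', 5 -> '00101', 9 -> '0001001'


num_bits = floor(log2(900)) + 1 = 10
leading_zeros = num_bits - 1 = 9
binary(900) = 1110000100

Elias gamma(900) = '000000000' + '1110000100' = 0000000001110000100 (19 bits)


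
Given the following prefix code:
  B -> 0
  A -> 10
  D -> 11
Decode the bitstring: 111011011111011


Decoding step by step:
Bits 11 -> D
Bits 10 -> A
Bits 11 -> D
Bits 0 -> B
Bits 11 -> D
Bits 11 -> D
Bits 10 -> A
Bits 11 -> D


Decoded message: DADBDDAD


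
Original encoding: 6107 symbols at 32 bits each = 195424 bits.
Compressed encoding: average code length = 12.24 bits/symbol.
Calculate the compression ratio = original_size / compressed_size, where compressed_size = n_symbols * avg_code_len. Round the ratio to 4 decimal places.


original_size = n_symbols * orig_bits = 6107 * 32 = 195424 bits
compressed_size = n_symbols * avg_code_len = 6107 * 12.24 = 74749.68 bits
ratio = original_size / compressed_size = 195424 / 74749.68 = 2.6144

Compression ratio = 2.6144


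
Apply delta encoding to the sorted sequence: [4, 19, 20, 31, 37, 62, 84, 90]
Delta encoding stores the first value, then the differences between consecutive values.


First value: 4
Deltas:
  19 - 4 = 15
  20 - 19 = 1
  31 - 20 = 11
  37 - 31 = 6
  62 - 37 = 25
  84 - 62 = 22
  90 - 84 = 6


Delta encoded: [4, 15, 1, 11, 6, 25, 22, 6]


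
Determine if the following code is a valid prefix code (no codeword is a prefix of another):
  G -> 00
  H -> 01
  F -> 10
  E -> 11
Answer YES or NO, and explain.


Checking each pair (does one codeword prefix another?):
  G='00' vs H='01': no prefix
  G='00' vs F='10': no prefix
  G='00' vs E='11': no prefix
  H='01' vs G='00': no prefix
  H='01' vs F='10': no prefix
  H='01' vs E='11': no prefix
  F='10' vs G='00': no prefix
  F='10' vs H='01': no prefix
  F='10' vs E='11': no prefix
  E='11' vs G='00': no prefix
  E='11' vs H='01': no prefix
  E='11' vs F='10': no prefix
No violation found over all pairs.

YES -- this is a valid prefix code. No codeword is a prefix of any other codeword.


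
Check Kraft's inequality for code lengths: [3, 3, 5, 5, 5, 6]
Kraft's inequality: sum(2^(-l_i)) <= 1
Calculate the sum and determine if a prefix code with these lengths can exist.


Sum = 2^(-3) + 2^(-3) + 2^(-5) + 2^(-5) + 2^(-5) + 2^(-6)
    = 0.125 + 0.125 + 0.03125 + 0.03125 + 0.03125 + 0.015625
    = 23/64 = 0.359375
Since 0.359375 <= 1, Kraft's inequality IS satisfied.
A prefix code with these lengths CAN exist.

Kraft sum = 0.359375. Satisfied.


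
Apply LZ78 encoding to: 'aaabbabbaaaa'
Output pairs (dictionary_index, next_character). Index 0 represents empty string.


LZ78 encoding steps:
Dictionary: {0: ''}
Step 1: w='' (idx 0), next='a' -> output (0, 'a'), add 'a' as idx 1
Step 2: w='a' (idx 1), next='a' -> output (1, 'a'), add 'aa' as idx 2
Step 3: w='' (idx 0), next='b' -> output (0, 'b'), add 'b' as idx 3
Step 4: w='b' (idx 3), next='a' -> output (3, 'a'), add 'ba' as idx 4
Step 5: w='b' (idx 3), next='b' -> output (3, 'b'), add 'bb' as idx 5
Step 6: w='aa' (idx 2), next='a' -> output (2, 'a'), add 'aaa' as idx 6
Step 7: w='a' (idx 1), end of input -> output (1, '')


Encoded: [(0, 'a'), (1, 'a'), (0, 'b'), (3, 'a'), (3, 'b'), (2, 'a'), (1, '')]


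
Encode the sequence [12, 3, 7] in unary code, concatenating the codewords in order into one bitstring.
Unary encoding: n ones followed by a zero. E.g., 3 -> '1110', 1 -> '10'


Encode each number as n ones followed by a terminating 0:
  12 -> 1111111111110 (13 bits)
  3 -> 1110 (4 bits)
  7 -> 11111110 (8 bits)
Total length = 13 + 4 + 8 = 25 bits.

Unary([12, 3, 7]) = 1111111111110111011111110 (25 bits)


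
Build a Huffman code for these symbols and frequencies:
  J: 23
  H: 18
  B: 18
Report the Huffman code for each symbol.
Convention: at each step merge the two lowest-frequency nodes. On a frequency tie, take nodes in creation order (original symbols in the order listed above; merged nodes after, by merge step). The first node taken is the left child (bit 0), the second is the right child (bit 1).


Huffman tree construction:
Step 1: Merge H(18) + B(18) = 36
Step 2: Merge J(23) + (H+B)(36) = 59
Read each symbol's code off the tree from the root (left child = 0, right child = 1).

Codes:
  J: 0 (length 1)
  H: 10 (length 2)
  B: 11 (length 2)
Average code length: 95/59 = 1.6102 bits/symbol
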